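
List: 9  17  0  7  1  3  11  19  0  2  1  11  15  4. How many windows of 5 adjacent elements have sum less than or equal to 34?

8

(9, 17, 0, 7, 1) → sum 34  ≤ 34 ✓
(17, 0, 7, 1, 3) → sum 28  ≤ 34 ✓
(0, 7, 1, 3, 11) → sum 22  ≤ 34 ✓
(7, 1, 3, 11, 19) → sum 41
(1, 3, 11, 19, 0) → sum 34  ≤ 34 ✓
(3, 11, 19, 0, 2) → sum 35
(11, 19, 0, 2, 1) → sum 33  ≤ 34 ✓
(19, 0, 2, 1, 11) → sum 33  ≤ 34 ✓
(0, 2, 1, 11, 15) → sum 29  ≤ 34 ✓
(2, 1, 11, 15, 4) → sum 33  ≤ 34 ✓
8 windows satisfy the condition.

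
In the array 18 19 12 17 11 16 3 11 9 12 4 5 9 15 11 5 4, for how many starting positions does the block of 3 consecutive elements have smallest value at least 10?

[18, 19, 12] → min 12  ≥ 10 ✓
[19, 12, 17] → min 12  ≥ 10 ✓
[12, 17, 11] → min 11  ≥ 10 ✓
[17, 11, 16] → min 11  ≥ 10 ✓
[11, 16, 3] → min 3
[16, 3, 11] → min 3
[3, 11, 9] → min 3
[11, 9, 12] → min 9
[9, 12, 4] → min 4
[12, 4, 5] → min 4
[4, 5, 9] → min 4
[5, 9, 15] → min 5
[9, 15, 11] → min 9
[15, 11, 5] → min 5
[11, 5, 4] → min 4
4 windows satisfy the condition.

4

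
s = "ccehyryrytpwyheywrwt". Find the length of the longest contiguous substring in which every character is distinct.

[c] len 1
[c] len 1
[c, e] len 2
[c, e, h] len 3
[c, e, h, y] len 4
[c, e, h, y, r] len 5
[r, y] len 2
[y, r] len 2
[r, y] len 2
[r, y, t] len 3
[r, y, t, p] len 4
[r, y, t, p, w] len 5
[t, p, w, y] len 4
[t, p, w, y, h] len 5
[t, p, w, y, h, e] len 6
[h, e, y] len 3
[h, e, y, w] len 4
[h, e, y, w, r] len 5
[r, w] len 2
[r, w, t] len 3
Longest all-distinct length: 6.

6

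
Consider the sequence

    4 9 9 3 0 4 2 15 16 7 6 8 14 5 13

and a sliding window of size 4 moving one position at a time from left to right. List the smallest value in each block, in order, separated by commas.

Sliding a size-4 window across the 15 values:
[4, 9, 9, 3] → min 3
[9, 9, 3, 0] → min 0
[9, 3, 0, 4] → min 0
[3, 0, 4, 2] → min 0
[0, 4, 2, 15] → min 0
[4, 2, 15, 16] → min 2
[2, 15, 16, 7] → min 2
[15, 16, 7, 6] → min 6
[16, 7, 6, 8] → min 6
[7, 6, 8, 14] → min 6
[6, 8, 14, 5] → min 5
[8, 14, 5, 13] → min 5

3, 0, 0, 0, 0, 2, 2, 6, 6, 6, 5, 5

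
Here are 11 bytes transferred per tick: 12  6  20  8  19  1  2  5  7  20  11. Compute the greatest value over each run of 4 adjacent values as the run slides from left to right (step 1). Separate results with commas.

20, 20, 20, 19, 19, 7, 20, 20

(12, 6, 20, 8) → max 20
(6, 20, 8, 19) → max 20
(20, 8, 19, 1) → max 20
(8, 19, 1, 2) → max 19
(19, 1, 2, 5) → max 19
(1, 2, 5, 7) → max 7
(2, 5, 7, 20) → max 20
(5, 7, 20, 11) → max 20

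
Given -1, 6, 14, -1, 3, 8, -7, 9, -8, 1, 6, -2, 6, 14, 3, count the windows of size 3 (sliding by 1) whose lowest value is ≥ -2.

[-1, 6, 14] → min -1  ≥ -2 ✓
[6, 14, -1] → min -1  ≥ -2 ✓
[14, -1, 3] → min -1  ≥ -2 ✓
[-1, 3, 8] → min -1  ≥ -2 ✓
[3, 8, -7] → min -7
[8, -7, 9] → min -7
[-7, 9, -8] → min -8
[9, -8, 1] → min -8
[-8, 1, 6] → min -8
[1, 6, -2] → min -2  ≥ -2 ✓
[6, -2, 6] → min -2  ≥ -2 ✓
[-2, 6, 14] → min -2  ≥ -2 ✓
[6, 14, 3] → min 3  ≥ -2 ✓
8 windows satisfy the condition.

8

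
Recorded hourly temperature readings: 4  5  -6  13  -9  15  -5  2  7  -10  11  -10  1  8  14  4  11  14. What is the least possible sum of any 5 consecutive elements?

-1

4 5 -6 13 -9 → sum 7
5 -6 13 -9 15 → sum 18
-6 13 -9 15 -5 → sum 8
13 -9 15 -5 2 → sum 16
-9 15 -5 2 7 → sum 10
15 -5 2 7 -10 → sum 9
-5 2 7 -10 11 → sum 5
2 7 -10 11 -10 → sum 0
7 -10 11 -10 1 → sum -1
-10 11 -10 1 8 → sum 0
11 -10 1 8 14 → sum 24
-10 1 8 14 4 → sum 17
1 8 14 4 11 → sum 38
8 14 4 11 14 → sum 51
Least of these is -1.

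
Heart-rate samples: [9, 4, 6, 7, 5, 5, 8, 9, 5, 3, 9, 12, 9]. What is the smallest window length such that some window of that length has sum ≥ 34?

5

add 9: running sum 9 < 34
add 4: running sum 13 < 34
add 6: running sum 19 < 34
add 7: running sum 26 < 34
add 5: running sum 31 < 34
add 5: shortest ending here [9, 4, 6, 7, 5, 5] sum 36, len 6
add 8: shortest ending here [4, 6, 7, 5, 5, 8] sum 35, len 6
add 9: shortest ending here [7, 5, 5, 8, 9] sum 34, len 5
add 5: shortest ending here [7, 5, 5, 8, 9, 5] sum 39, len 6
add 3: shortest ending here [5, 5, 8, 9, 5, 3] sum 35, len 6
add 9: shortest ending here [8, 9, 5, 3, 9] sum 34, len 5
add 12: shortest ending here [9, 5, 3, 9, 12] sum 38, len 5
add 9: shortest ending here [5, 3, 9, 12, 9] sum 38, len 5
Shortest qualifying length: 5.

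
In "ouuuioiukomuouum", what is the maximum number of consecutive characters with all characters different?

5

add o: [o] len 1
add u: [o, u] len 2
add u (repeat u, move left end past it): [u] len 1
add u (repeat u, move left end past it): [u] len 1
add i: [u, i] len 2
add o: [u, i, o] len 3
add i (repeat i, move left end past it): [o, i] len 2
add u: [o, i, u] len 3
add k: [o, i, u, k] len 4
add o (repeat o, move left end past it): [i, u, k, o] len 4
add m: [i, u, k, o, m] len 5
add u (repeat u, move left end past it): [k, o, m, u] len 4
add o (repeat o, move left end past it): [m, u, o] len 3
add u (repeat u, move left end past it): [o, u] len 2
add u (repeat u, move left end past it): [u] len 1
add m: [u, m] len 2
Longest all-distinct length: 5.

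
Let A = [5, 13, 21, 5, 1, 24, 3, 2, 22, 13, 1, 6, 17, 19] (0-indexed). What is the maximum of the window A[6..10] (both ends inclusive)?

22

Elements at indices 6..10: 3, 2, 22, 13, 1
max(3, 2, 22, 13, 1) = 22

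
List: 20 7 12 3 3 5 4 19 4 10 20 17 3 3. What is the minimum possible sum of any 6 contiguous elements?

34

(20, 7, 12, 3, 3, 5) → sum 50
(7, 12, 3, 3, 5, 4) → sum 34
(12, 3, 3, 5, 4, 19) → sum 46
(3, 3, 5, 4, 19, 4) → sum 38
(3, 5, 4, 19, 4, 10) → sum 45
(5, 4, 19, 4, 10, 20) → sum 62
(4, 19, 4, 10, 20, 17) → sum 74
(19, 4, 10, 20, 17, 3) → sum 73
(4, 10, 20, 17, 3, 3) → sum 57
Minimum of these is 34.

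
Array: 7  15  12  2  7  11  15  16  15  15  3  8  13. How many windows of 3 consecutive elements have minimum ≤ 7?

8

7 15 12 → min 7  ≤ 7 ✓
15 12 2 → min 2  ≤ 7 ✓
12 2 7 → min 2  ≤ 7 ✓
2 7 11 → min 2  ≤ 7 ✓
7 11 15 → min 7  ≤ 7 ✓
11 15 16 → min 11
15 16 15 → min 15
16 15 15 → min 15
15 15 3 → min 3  ≤ 7 ✓
15 3 8 → min 3  ≤ 7 ✓
3 8 13 → min 3  ≤ 7 ✓
8 windows satisfy the condition.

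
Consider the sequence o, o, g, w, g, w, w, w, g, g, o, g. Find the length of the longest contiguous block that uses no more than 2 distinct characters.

8

add o: window [o] (1 distinct), len 1
add o: window [o, o] (1 distinct), len 2
add g: window [o, o, g] (2 distinct), len 3
add w: window [g, w] (2 distinct), len 2
add g: window [g, w, g] (2 distinct), len 3
add w: window [g, w, g, w] (2 distinct), len 4
add w: window [g, w, g, w, w] (2 distinct), len 5
add w: window [g, w, g, w, w, w] (2 distinct), len 6
add g: window [g, w, g, w, w, w, g] (2 distinct), len 7
add g: window [g, w, g, w, w, w, g, g] (2 distinct), len 8
add o: window [g, g, o] (2 distinct), len 3
add g: window [g, g, o, g] (2 distinct), len 4
Longest length with ≤2 distinct: 8.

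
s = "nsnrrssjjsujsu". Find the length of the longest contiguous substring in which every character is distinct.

add n: [n] len 1
add s: [n, s] len 2
add n (repeat n, move left end past it): [s, n] len 2
add r: [s, n, r] len 3
add r (repeat r, move left end past it): [r] len 1
add s: [r, s] len 2
add s (repeat s, move left end past it): [s] len 1
add j: [s, j] len 2
add j (repeat j, move left end past it): [j] len 1
add s: [j, s] len 2
add u: [j, s, u] len 3
add j (repeat j, move left end past it): [s, u, j] len 3
add s (repeat s, move left end past it): [u, j, s] len 3
add u (repeat u, move left end past it): [j, s, u] len 3
Longest all-distinct length: 3.

3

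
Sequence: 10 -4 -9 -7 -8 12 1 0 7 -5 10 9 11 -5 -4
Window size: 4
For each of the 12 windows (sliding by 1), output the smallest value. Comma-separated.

-9, -9, -9, -8, -8, 0, -5, -5, -5, -5, -5, -5

(10, -4, -9, -7) → min -9
(-4, -9, -7, -8) → min -9
(-9, -7, -8, 12) → min -9
(-7, -8, 12, 1) → min -8
(-8, 12, 1, 0) → min -8
(12, 1, 0, 7) → min 0
(1, 0, 7, -5) → min -5
(0, 7, -5, 10) → min -5
(7, -5, 10, 9) → min -5
(-5, 10, 9, 11) → min -5
(10, 9, 11, -5) → min -5
(9, 11, -5, -4) → min -5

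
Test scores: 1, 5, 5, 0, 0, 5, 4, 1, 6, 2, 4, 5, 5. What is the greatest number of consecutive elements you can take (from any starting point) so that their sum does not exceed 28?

9

Extend to the right; shrink from the left whenever the sum exceeds 28:
add 1: [1] sum 1, len 1
add 5: [1, 5] sum 6, len 2
add 5: [1, 5, 5] sum 11, len 3
add 0: [1, 5, 5, 0] sum 11, len 4
add 0: [1, 5, 5, 0, 0] sum 11, len 5
add 5: [1, 5, 5, 0, 0, 5] sum 16, len 6
add 4: [1, 5, 5, 0, 0, 5, 4] sum 20, len 7
add 1: [1, 5, 5, 0, 0, 5, 4, 1] sum 21, len 8
add 6: [1, 5, 5, 0, 0, 5, 4, 1, 6] sum 27, len 9
add 2: [5, 5, 0, 0, 5, 4, 1, 6, 2] sum 28, len 9
add 4: [5, 0, 0, 5, 4, 1, 6, 2, 4] sum 27, len 9
add 5: [0, 0, 5, 4, 1, 6, 2, 4, 5] sum 27, len 9
add 5: [4, 1, 6, 2, 4, 5, 5] sum 27, len 7
Longest length seen: 9.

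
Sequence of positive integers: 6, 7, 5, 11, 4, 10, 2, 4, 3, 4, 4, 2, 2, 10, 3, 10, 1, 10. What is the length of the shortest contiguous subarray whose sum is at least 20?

add 6: running sum 6 < 20
add 7: running sum 13 < 20
add 5: running sum 18 < 20
end 3: [7, 5, 11] sum 23, len 3
end 4: [5, 11, 4] sum 20, len 3
end 5: [11, 4, 10] sum 25, len 3
end 6: [11, 4, 10, 2] sum 27, len 4
end 7: [4, 10, 2, 4] sum 20, len 4
end 8: [4, 10, 2, 4, 3] sum 23, len 5
end 9: [10, 2, 4, 3, 4] sum 23, len 5
end 10: [10, 2, 4, 3, 4, 4] sum 27, len 6
end 11: [10, 2, 4, 3, 4, 4, 2] sum 29, len 7
end 12: [2, 4, 3, 4, 4, 2, 2] sum 21, len 7
end 13: [4, 4, 2, 2, 10] sum 22, len 5
end 14: [4, 2, 2, 10, 3] sum 21, len 5
end 15: [10, 3, 10] sum 23, len 3
end 16: [10, 3, 10, 1] sum 24, len 4
end 17: [10, 1, 10] sum 21, len 3
Shortest qualifying length: 3.

3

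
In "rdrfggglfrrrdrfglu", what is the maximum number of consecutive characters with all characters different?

6

[r] len 1
[r, d] len 2
[d, r] len 2
[d, r, f] len 3
[d, r, f, g] len 4
[g] len 1
[g] len 1
[g, l] len 2
[g, l, f] len 3
[g, l, f, r] len 4
[r] len 1
[r] len 1
[r, d] len 2
[d, r] len 2
[d, r, f] len 3
[d, r, f, g] len 4
[d, r, f, g, l] len 5
[d, r, f, g, l, u] len 6
Longest all-distinct length: 6.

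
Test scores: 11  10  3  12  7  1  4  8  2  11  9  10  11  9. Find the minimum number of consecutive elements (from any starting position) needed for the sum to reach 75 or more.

10

add 11: running sum 11 < 75
add 10: running sum 21 < 75
add 3: running sum 24 < 75
add 12: running sum 36 < 75
add 7: running sum 43 < 75
add 1: running sum 44 < 75
add 4: running sum 48 < 75
add 8: running sum 56 < 75
add 2: running sum 58 < 75
add 11: running sum 69 < 75
end 10: [11, 10, 3, 12, 7, 1, 4, 8, 2, 11, 9] sum 78, len 11
end 11: [10, 3, 12, 7, 1, 4, 8, 2, 11, 9, 10] sum 77, len 11
end 12: [12, 7, 1, 4, 8, 2, 11, 9, 10, 11] sum 75, len 10
end 13: [12, 7, 1, 4, 8, 2, 11, 9, 10, 11, 9] sum 84, len 11
Shortest qualifying length: 10.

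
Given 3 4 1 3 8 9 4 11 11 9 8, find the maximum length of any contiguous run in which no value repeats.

[3] len 1
[3, 4] len 2
[3, 4, 1] len 3
[4, 1, 3] len 3
[4, 1, 3, 8] len 4
[4, 1, 3, 8, 9] len 5
[1, 3, 8, 9, 4] len 5
[1, 3, 8, 9, 4, 11] len 6
[11] len 1
[11, 9] len 2
[11, 9, 8] len 3
Longest all-distinct length: 6.

6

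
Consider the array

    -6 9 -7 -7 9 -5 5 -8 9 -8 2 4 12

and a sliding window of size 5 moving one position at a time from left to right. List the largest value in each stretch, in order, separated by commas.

[-6, 9, -7, -7, 9] → max 9
[9, -7, -7, 9, -5] → max 9
[-7, -7, 9, -5, 5] → max 9
[-7, 9, -5, 5, -8] → max 9
[9, -5, 5, -8, 9] → max 9
[-5, 5, -8, 9, -8] → max 9
[5, -8, 9, -8, 2] → max 9
[-8, 9, -8, 2, 4] → max 9
[9, -8, 2, 4, 12] → max 12

9, 9, 9, 9, 9, 9, 9, 9, 12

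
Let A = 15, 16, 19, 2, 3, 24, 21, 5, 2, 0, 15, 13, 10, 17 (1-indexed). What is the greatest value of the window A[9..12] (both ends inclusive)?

Elements at indices 9..12: 2, 0, 15, 13
max(2, 0, 15, 13) = 15

15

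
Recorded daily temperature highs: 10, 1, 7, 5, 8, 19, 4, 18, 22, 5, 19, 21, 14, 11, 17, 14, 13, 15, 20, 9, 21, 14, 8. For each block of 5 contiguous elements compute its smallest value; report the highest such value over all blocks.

13

10 1 7 5 8 → min 1
1 7 5 8 19 → min 1
7 5 8 19 4 → min 4
5 8 19 4 18 → min 4
8 19 4 18 22 → min 4
19 4 18 22 5 → min 4
4 18 22 5 19 → min 4
18 22 5 19 21 → min 5
22 5 19 21 14 → min 5
5 19 21 14 11 → min 5
19 21 14 11 17 → min 11
21 14 11 17 14 → min 11
14 11 17 14 13 → min 11
11 17 14 13 15 → min 11
17 14 13 15 20 → min 13
14 13 15 20 9 → min 9
13 15 20 9 21 → min 9
15 20 9 21 14 → min 9
20 9 21 14 8 → min 8
Highest of these is 13.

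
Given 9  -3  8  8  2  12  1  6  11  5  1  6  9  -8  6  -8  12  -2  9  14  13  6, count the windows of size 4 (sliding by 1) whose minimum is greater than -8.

13

9 -3 8 8 → min -3  > -8 ✓
-3 8 8 2 → min -3  > -8 ✓
8 8 2 12 → min 2  > -8 ✓
8 2 12 1 → min 1  > -8 ✓
2 12 1 6 → min 1  > -8 ✓
12 1 6 11 → min 1  > -8 ✓
1 6 11 5 → min 1  > -8 ✓
6 11 5 1 → min 1  > -8 ✓
11 5 1 6 → min 1  > -8 ✓
5 1 6 9 → min 1  > -8 ✓
1 6 9 -8 → min -8
6 9 -8 6 → min -8
9 -8 6 -8 → min -8
-8 6 -8 12 → min -8
6 -8 12 -2 → min -8
-8 12 -2 9 → min -8
12 -2 9 14 → min -2  > -8 ✓
-2 9 14 13 → min -2  > -8 ✓
9 14 13 6 → min 6  > -8 ✓
13 windows satisfy the condition.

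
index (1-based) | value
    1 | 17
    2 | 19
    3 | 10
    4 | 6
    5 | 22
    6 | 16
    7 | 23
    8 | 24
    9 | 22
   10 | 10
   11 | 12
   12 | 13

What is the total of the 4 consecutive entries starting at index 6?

Elements at indices 6..9: 16, 23, 24, 22
sum(16, 23, 24, 22) = 85

85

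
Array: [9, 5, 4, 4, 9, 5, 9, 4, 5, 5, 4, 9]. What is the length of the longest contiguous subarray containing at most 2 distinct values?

4

[9] 1 distinct, len 1
[9, 5] 2 distinct, len 2
[5, 4] 2 distinct, len 2
[5, 4, 4] 2 distinct, len 3
[4, 4, 9] 2 distinct, len 3
[9, 5] 2 distinct, len 2
[9, 5, 9] 2 distinct, len 3
[9, 4] 2 distinct, len 2
[4, 5] 2 distinct, len 2
[4, 5, 5] 2 distinct, len 3
[4, 5, 5, 4] 2 distinct, len 4
[4, 9] 2 distinct, len 2
Longest length with ≤2 distinct: 4.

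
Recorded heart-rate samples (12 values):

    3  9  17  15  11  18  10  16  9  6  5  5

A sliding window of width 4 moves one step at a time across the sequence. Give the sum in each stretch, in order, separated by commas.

3 9 17 15 → sum 44
9 17 15 11 → sum 52
17 15 11 18 → sum 61
15 11 18 10 → sum 54
11 18 10 16 → sum 55
18 10 16 9 → sum 53
10 16 9 6 → sum 41
16 9 6 5 → sum 36
9 6 5 5 → sum 25

44, 52, 61, 54, 55, 53, 41, 36, 25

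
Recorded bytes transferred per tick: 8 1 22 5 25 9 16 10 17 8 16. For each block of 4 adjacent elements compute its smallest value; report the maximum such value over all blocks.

9

(8, 1, 22, 5) → min 1
(1, 22, 5, 25) → min 1
(22, 5, 25, 9) → min 5
(5, 25, 9, 16) → min 5
(25, 9, 16, 10) → min 9
(9, 16, 10, 17) → min 9
(16, 10, 17, 8) → min 8
(10, 17, 8, 16) → min 8
Maximum of these is 9.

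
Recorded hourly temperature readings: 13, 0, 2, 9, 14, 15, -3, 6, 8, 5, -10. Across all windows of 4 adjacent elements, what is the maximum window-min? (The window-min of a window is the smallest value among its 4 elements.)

2

[13, 0, 2, 9] → min 0
[0, 2, 9, 14] → min 0
[2, 9, 14, 15] → min 2
[9, 14, 15, -3] → min -3
[14, 15, -3, 6] → min -3
[15, -3, 6, 8] → min -3
[-3, 6, 8, 5] → min -3
[6, 8, 5, -10] → min -10
Maximum of these is 2.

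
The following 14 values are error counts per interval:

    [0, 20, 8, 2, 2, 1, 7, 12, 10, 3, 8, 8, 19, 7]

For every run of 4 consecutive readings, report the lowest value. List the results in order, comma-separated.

[0, 20, 8, 2] → min 0
[20, 8, 2, 2] → min 2
[8, 2, 2, 1] → min 1
[2, 2, 1, 7] → min 1
[2, 1, 7, 12] → min 1
[1, 7, 12, 10] → min 1
[7, 12, 10, 3] → min 3
[12, 10, 3, 8] → min 3
[10, 3, 8, 8] → min 3
[3, 8, 8, 19] → min 3
[8, 8, 19, 7] → min 7

0, 2, 1, 1, 1, 1, 3, 3, 3, 3, 7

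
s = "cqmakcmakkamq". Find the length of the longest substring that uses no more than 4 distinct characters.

10

add c: window [c] (1 distinct), len 1
add q: window [c, q] (2 distinct), len 2
add m: window [c, q, m] (3 distinct), len 3
add a: window [c, q, m, a] (4 distinct), len 4
add k: window [q, m, a, k] (4 distinct), len 4
add c: window [m, a, k, c] (4 distinct), len 4
add m: window [m, a, k, c, m] (4 distinct), len 5
add a: window [m, a, k, c, m, a] (4 distinct), len 6
add k: window [m, a, k, c, m, a, k] (4 distinct), len 7
add k: window [m, a, k, c, m, a, k, k] (4 distinct), len 8
add a: window [m, a, k, c, m, a, k, k, a] (4 distinct), len 9
add m: window [m, a, k, c, m, a, k, k, a, m] (4 distinct), len 10
add q: window [m, a, k, k, a, m, q] (4 distinct), len 7
Longest length with ≤4 distinct: 10.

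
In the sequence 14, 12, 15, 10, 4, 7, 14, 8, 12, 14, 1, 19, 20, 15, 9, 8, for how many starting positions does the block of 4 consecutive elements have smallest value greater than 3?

14 12 15 10 → min 10  > 3 ✓
12 15 10 4 → min 4  > 3 ✓
15 10 4 7 → min 4  > 3 ✓
10 4 7 14 → min 4  > 3 ✓
4 7 14 8 → min 4  > 3 ✓
7 14 8 12 → min 7  > 3 ✓
14 8 12 14 → min 8  > 3 ✓
8 12 14 1 → min 1
12 14 1 19 → min 1
14 1 19 20 → min 1
1 19 20 15 → min 1
19 20 15 9 → min 9  > 3 ✓
20 15 9 8 → min 8  > 3 ✓
9 windows satisfy the condition.

9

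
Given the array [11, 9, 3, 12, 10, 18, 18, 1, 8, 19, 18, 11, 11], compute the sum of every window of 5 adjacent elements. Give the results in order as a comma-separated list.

45, 52, 61, 59, 55, 64, 64, 57, 67

(11, 9, 3, 12, 10) → sum 45
(9, 3, 12, 10, 18) → sum 52
(3, 12, 10, 18, 18) → sum 61
(12, 10, 18, 18, 1) → sum 59
(10, 18, 18, 1, 8) → sum 55
(18, 18, 1, 8, 19) → sum 64
(18, 1, 8, 19, 18) → sum 64
(1, 8, 19, 18, 11) → sum 57
(8, 19, 18, 11, 11) → sum 67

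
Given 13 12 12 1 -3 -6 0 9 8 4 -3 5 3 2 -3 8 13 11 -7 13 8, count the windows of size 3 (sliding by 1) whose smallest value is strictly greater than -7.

16

[13, 12, 12] → min 12  > -7 ✓
[12, 12, 1] → min 1  > -7 ✓
[12, 1, -3] → min -3  > -7 ✓
[1, -3, -6] → min -6  > -7 ✓
[-3, -6, 0] → min -6  > -7 ✓
[-6, 0, 9] → min -6  > -7 ✓
[0, 9, 8] → min 0  > -7 ✓
[9, 8, 4] → min 4  > -7 ✓
[8, 4, -3] → min -3  > -7 ✓
[4, -3, 5] → min -3  > -7 ✓
[-3, 5, 3] → min -3  > -7 ✓
[5, 3, 2] → min 2  > -7 ✓
[3, 2, -3] → min -3  > -7 ✓
[2, -3, 8] → min -3  > -7 ✓
[-3, 8, 13] → min -3  > -7 ✓
[8, 13, 11] → min 8  > -7 ✓
[13, 11, -7] → min -7
[11, -7, 13] → min -7
[-7, 13, 8] → min -7
16 windows satisfy the condition.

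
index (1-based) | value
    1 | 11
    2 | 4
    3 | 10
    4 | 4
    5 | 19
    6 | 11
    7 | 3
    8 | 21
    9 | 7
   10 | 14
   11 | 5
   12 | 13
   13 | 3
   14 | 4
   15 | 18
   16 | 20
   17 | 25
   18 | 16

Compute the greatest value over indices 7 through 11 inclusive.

21

Elements at indices 7..11: 3, 21, 7, 14, 5
max(3, 21, 7, 14, 5) = 21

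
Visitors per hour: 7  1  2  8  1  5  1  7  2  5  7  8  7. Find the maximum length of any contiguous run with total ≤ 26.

7

→ 7: sum 7, len 1
→ 1: sum 8, len 2
→ 2: sum 10, len 3
→ 8: sum 18, len 4
→ 1: sum 19, len 5
→ 5: sum 24, len 6
→ 1: sum 25, len 7
→ 7 (dropped 7): sum 25, len 7
→ 2 (dropped 1): sum 26, len 7
→ 5 (dropped 2, 8): sum 21, len 6
→ 7 (dropped 1, 5): sum 22, len 5
→ 8 (dropped 1, 7): sum 22, len 4
→ 7 (dropped 2, 5): sum 22, len 3
Longest length seen: 7.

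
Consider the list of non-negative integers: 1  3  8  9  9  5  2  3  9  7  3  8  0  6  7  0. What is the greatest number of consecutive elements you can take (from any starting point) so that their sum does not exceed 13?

4

[1] sum 1 len 1
[1, 3] sum 4 len 2
[1, 3, 8] sum 12 len 3
[9] sum 9 len 1
[9] sum 9 len 1
[5] sum 5 len 1
[5, 2] sum 7 len 2
[5, 2, 3] sum 10 len 3
[3, 9] sum 12 len 2
[7] sum 7 len 1
[7, 3] sum 10 len 2
[3, 8] sum 11 len 2
[3, 8, 0] sum 11 len 3
[0, 6] sum 6 len 2
[0, 6, 7] sum 13 len 3
[0, 6, 7, 0] sum 13 len 4
Longest length seen: 4.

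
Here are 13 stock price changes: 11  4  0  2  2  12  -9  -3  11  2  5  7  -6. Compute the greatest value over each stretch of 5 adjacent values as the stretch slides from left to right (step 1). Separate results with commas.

11, 12, 12, 12, 12, 12, 11, 11, 11

(11, 4, 0, 2, 2) → max 11
(4, 0, 2, 2, 12) → max 12
(0, 2, 2, 12, -9) → max 12
(2, 2, 12, -9, -3) → max 12
(2, 12, -9, -3, 11) → max 12
(12, -9, -3, 11, 2) → max 12
(-9, -3, 11, 2, 5) → max 11
(-3, 11, 2, 5, 7) → max 11
(11, 2, 5, 7, -6) → max 11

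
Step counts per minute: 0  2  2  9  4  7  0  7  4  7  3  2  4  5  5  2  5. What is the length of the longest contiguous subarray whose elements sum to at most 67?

→ 0: sum 0, len 1
→ 2: sum 2, len 2
→ 2: sum 4, len 3
→ 9: sum 13, len 4
→ 4: sum 17, len 5
→ 7: sum 24, len 6
→ 0: sum 24, len 7
→ 7: sum 31, len 8
→ 4: sum 35, len 9
→ 7: sum 42, len 10
→ 3: sum 45, len 11
→ 2: sum 47, len 12
→ 4: sum 51, len 13
→ 5: sum 56, len 14
→ 5: sum 61, len 15
→ 2: sum 63, len 16
→ 5 (dropped 0, 2): sum 66, len 15
Longest length seen: 16.

16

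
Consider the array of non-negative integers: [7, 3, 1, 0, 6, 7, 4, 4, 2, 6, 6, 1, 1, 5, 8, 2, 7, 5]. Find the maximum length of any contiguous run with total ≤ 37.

[7] sum 7 len 1
[7, 3] sum 10 len 2
[7, 3, 1] sum 11 len 3
[7, 3, 1, 0] sum 11 len 4
[7, 3, 1, 0, 6] sum 17 len 5
[7, 3, 1, 0, 6, 7] sum 24 len 6
[7, 3, 1, 0, 6, 7, 4] sum 28 len 7
[7, 3, 1, 0, 6, 7, 4, 4] sum 32 len 8
[7, 3, 1, 0, 6, 7, 4, 4, 2] sum 34 len 9
[3, 1, 0, 6, 7, 4, 4, 2, 6] sum 33 len 9
[1, 0, 6, 7, 4, 4, 2, 6, 6] sum 36 len 9
[1, 0, 6, 7, 4, 4, 2, 6, 6, 1] sum 37 len 10
[0, 6, 7, 4, 4, 2, 6, 6, 1, 1] sum 37 len 10
[7, 4, 4, 2, 6, 6, 1, 1, 5] sum 36 len 9
[4, 4, 2, 6, 6, 1, 1, 5, 8] sum 37 len 9
[4, 2, 6, 6, 1, 1, 5, 8, 2] sum 35 len 9
[6, 6, 1, 1, 5, 8, 2, 7] sum 36 len 8
[6, 1, 1, 5, 8, 2, 7, 5] sum 35 len 8
Longest length seen: 10.

10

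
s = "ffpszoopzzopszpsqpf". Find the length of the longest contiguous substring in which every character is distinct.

add f: [f] len 1
add f (repeat f, move left end past it): [f] len 1
add p: [f, p] len 2
add s: [f, p, s] len 3
add z: [f, p, s, z] len 4
add o: [f, p, s, z, o] len 5
add o (repeat o, move left end past it): [o] len 1
add p: [o, p] len 2
add z: [o, p, z] len 3
add z (repeat z, move left end past it): [z] len 1
add o: [z, o] len 2
add p: [z, o, p] len 3
add s: [z, o, p, s] len 4
add z (repeat z, move left end past it): [o, p, s, z] len 4
add p (repeat p, move left end past it): [s, z, p] len 3
add s (repeat s, move left end past it): [z, p, s] len 3
add q: [z, p, s, q] len 4
add p (repeat p, move left end past it): [s, q, p] len 3
add f: [s, q, p, f] len 4
Longest all-distinct length: 5.

5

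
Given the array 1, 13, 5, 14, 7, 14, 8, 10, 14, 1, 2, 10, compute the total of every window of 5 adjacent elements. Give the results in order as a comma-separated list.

40, 53, 48, 53, 53, 47, 35, 37

[1, 13, 5, 14, 7] → sum 40
[13, 5, 14, 7, 14] → sum 53
[5, 14, 7, 14, 8] → sum 48
[14, 7, 14, 8, 10] → sum 53
[7, 14, 8, 10, 14] → sum 53
[14, 8, 10, 14, 1] → sum 47
[8, 10, 14, 1, 2] → sum 35
[10, 14, 1, 2, 10] → sum 37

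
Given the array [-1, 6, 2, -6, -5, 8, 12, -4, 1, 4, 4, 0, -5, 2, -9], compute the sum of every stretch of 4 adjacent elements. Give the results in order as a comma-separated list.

Sliding a size-4 window across the 15 values:
[-1, 6, 2, -6] → sum 1
[6, 2, -6, -5] → sum -3
[2, -6, -5, 8] → sum -1
[-6, -5, 8, 12] → sum 9
[-5, 8, 12, -4] → sum 11
[8, 12, -4, 1] → sum 17
[12, -4, 1, 4] → sum 13
[-4, 1, 4, 4] → sum 5
[1, 4, 4, 0] → sum 9
[4, 4, 0, -5] → sum 3
[4, 0, -5, 2] → sum 1
[0, -5, 2, -9] → sum -12

1, -3, -1, 9, 11, 17, 13, 5, 9, 3, 1, -12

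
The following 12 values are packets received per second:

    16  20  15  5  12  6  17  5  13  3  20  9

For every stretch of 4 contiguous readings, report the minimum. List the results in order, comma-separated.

16 20 15 5 → min 5
20 15 5 12 → min 5
15 5 12 6 → min 5
5 12 6 17 → min 5
12 6 17 5 → min 5
6 17 5 13 → min 5
17 5 13 3 → min 3
5 13 3 20 → min 3
13 3 20 9 → min 3

5, 5, 5, 5, 5, 5, 3, 3, 3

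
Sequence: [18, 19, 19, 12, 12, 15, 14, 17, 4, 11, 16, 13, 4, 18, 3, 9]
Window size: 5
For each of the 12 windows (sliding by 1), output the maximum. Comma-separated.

18 19 19 12 12 → max 19
19 19 12 12 15 → max 19
19 12 12 15 14 → max 19
12 12 15 14 17 → max 17
12 15 14 17 4 → max 17
15 14 17 4 11 → max 17
14 17 4 11 16 → max 17
17 4 11 16 13 → max 17
4 11 16 13 4 → max 16
11 16 13 4 18 → max 18
16 13 4 18 3 → max 18
13 4 18 3 9 → max 18

19, 19, 19, 17, 17, 17, 17, 17, 16, 18, 18, 18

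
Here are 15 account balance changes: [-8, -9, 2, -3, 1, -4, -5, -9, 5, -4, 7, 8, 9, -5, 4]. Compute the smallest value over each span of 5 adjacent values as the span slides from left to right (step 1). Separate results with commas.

-8 -9 2 -3 1 → min -9
-9 2 -3 1 -4 → min -9
2 -3 1 -4 -5 → min -5
-3 1 -4 -5 -9 → min -9
1 -4 -5 -9 5 → min -9
-4 -5 -9 5 -4 → min -9
-5 -9 5 -4 7 → min -9
-9 5 -4 7 8 → min -9
5 -4 7 8 9 → min -4
-4 7 8 9 -5 → min -5
7 8 9 -5 4 → min -5

-9, -9, -5, -9, -9, -9, -9, -9, -4, -5, -5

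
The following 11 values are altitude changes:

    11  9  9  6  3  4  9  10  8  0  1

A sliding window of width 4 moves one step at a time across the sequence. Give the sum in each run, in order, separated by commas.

35, 27, 22, 22, 26, 31, 27, 19

11 9 9 6 → sum 35
9 9 6 3 → sum 27
9 6 3 4 → sum 22
6 3 4 9 → sum 22
3 4 9 10 → sum 26
4 9 10 8 → sum 31
9 10 8 0 → sum 27
10 8 0 1 → sum 19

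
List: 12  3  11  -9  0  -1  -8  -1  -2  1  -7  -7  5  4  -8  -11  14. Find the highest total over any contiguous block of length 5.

17

Window sums for each of the 13 positions:
[12, 3, 11, -9, 0] → sum 17
[3, 11, -9, 0, -1] → sum 4
[11, -9, 0, -1, -8] → sum -7
[-9, 0, -1, -8, -1] → sum -19
[0, -1, -8, -1, -2] → sum -12
[-1, -8, -1, -2, 1] → sum -11
[-8, -1, -2, 1, -7] → sum -17
[-1, -2, 1, -7, -7] → sum -16
[-2, 1, -7, -7, 5] → sum -10
[1, -7, -7, 5, 4] → sum -4
[-7, -7, 5, 4, -8] → sum -13
[-7, 5, 4, -8, -11] → sum -17
[5, 4, -8, -11, 14] → sum 4
Highest of these is 17.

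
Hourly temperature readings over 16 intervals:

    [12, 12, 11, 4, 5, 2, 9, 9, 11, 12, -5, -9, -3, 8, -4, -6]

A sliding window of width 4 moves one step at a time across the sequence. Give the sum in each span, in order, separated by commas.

(12, 12, 11, 4) → sum 39
(12, 11, 4, 5) → sum 32
(11, 4, 5, 2) → sum 22
(4, 5, 2, 9) → sum 20
(5, 2, 9, 9) → sum 25
(2, 9, 9, 11) → sum 31
(9, 9, 11, 12) → sum 41
(9, 11, 12, -5) → sum 27
(11, 12, -5, -9) → sum 9
(12, -5, -9, -3) → sum -5
(-5, -9, -3, 8) → sum -9
(-9, -3, 8, -4) → sum -8
(-3, 8, -4, -6) → sum -5

39, 32, 22, 20, 25, 31, 41, 27, 9, -5, -9, -8, -5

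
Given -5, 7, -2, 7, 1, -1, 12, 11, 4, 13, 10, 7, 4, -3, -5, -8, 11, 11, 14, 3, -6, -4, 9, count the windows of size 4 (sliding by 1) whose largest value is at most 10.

[-5, 7, -2, 7] → max 7  ≤ 10 ✓
[7, -2, 7, 1] → max 7  ≤ 10 ✓
[-2, 7, 1, -1] → max 7  ≤ 10 ✓
[7, 1, -1, 12] → max 12
[1, -1, 12, 11] → max 12
[-1, 12, 11, 4] → max 12
[12, 11, 4, 13] → max 13
[11, 4, 13, 10] → max 13
[4, 13, 10, 7] → max 13
[13, 10, 7, 4] → max 13
[10, 7, 4, -3] → max 10  ≤ 10 ✓
[7, 4, -3, -5] → max 7  ≤ 10 ✓
[4, -3, -5, -8] → max 4  ≤ 10 ✓
[-3, -5, -8, 11] → max 11
[-5, -8, 11, 11] → max 11
[-8, 11, 11, 14] → max 14
[11, 11, 14, 3] → max 14
[11, 14, 3, -6] → max 14
[14, 3, -6, -4] → max 14
[3, -6, -4, 9] → max 9  ≤ 10 ✓
7 windows satisfy the condition.

7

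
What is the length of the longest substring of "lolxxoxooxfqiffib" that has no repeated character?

[l] len 1
[l, o] len 2
[o, l] len 2
[o, l, x] len 3
[x] len 1
[x, o] len 2
[o, x] len 2
[x, o] len 2
[o] len 1
[o, x] len 2
[o, x, f] len 3
[o, x, f, q] len 4
[o, x, f, q, i] len 5
[q, i, f] len 3
[f] len 1
[f, i] len 2
[f, i, b] len 3
Longest all-distinct length: 5.

5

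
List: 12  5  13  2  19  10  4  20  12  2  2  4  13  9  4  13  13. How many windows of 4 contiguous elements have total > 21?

12 5 13 2 → sum 32  > 21 ✓
5 13 2 19 → sum 39  > 21 ✓
13 2 19 10 → sum 44  > 21 ✓
2 19 10 4 → sum 35  > 21 ✓
19 10 4 20 → sum 53  > 21 ✓
10 4 20 12 → sum 46  > 21 ✓
4 20 12 2 → sum 38  > 21 ✓
20 12 2 2 → sum 36  > 21 ✓
12 2 2 4 → sum 20
2 2 4 13 → sum 21
2 4 13 9 → sum 28  > 21 ✓
4 13 9 4 → sum 30  > 21 ✓
13 9 4 13 → sum 39  > 21 ✓
9 4 13 13 → sum 39  > 21 ✓
12 windows satisfy the condition.

12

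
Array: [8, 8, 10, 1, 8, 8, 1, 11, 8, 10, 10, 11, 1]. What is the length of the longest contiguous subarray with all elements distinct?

add 8: [8] len 1
add 8 (repeat 8, move left end past it): [8] len 1
add 10: [8, 10] len 2
add 1: [8, 10, 1] len 3
add 8 (repeat 8, move left end past it): [10, 1, 8] len 3
add 8 (repeat 8, move left end past it): [8] len 1
add 1: [8, 1] len 2
add 11: [8, 1, 11] len 3
add 8 (repeat 8, move left end past it): [1, 11, 8] len 3
add 10: [1, 11, 8, 10] len 4
add 10 (repeat 10, move left end past it): [10] len 1
add 11: [10, 11] len 2
add 1: [10, 11, 1] len 3
Longest all-distinct length: 4.

4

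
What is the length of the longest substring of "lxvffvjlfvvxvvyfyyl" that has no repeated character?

[l] len 1
[l, x] len 2
[l, x, v] len 3
[l, x, v, f] len 4
[f] len 1
[f, v] len 2
[f, v, j] len 3
[f, v, j, l] len 4
[v, j, l, f] len 4
[j, l, f, v] len 4
[v] len 1
[v, x] len 2
[x, v] len 2
[v] len 1
[v, y] len 2
[v, y, f] len 3
[f, y] len 2
[y] len 1
[y, l] len 2
Longest all-distinct length: 4.

4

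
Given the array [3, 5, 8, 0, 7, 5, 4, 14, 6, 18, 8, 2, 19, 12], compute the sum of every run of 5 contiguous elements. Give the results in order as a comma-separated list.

23, 25, 24, 30, 36, 47, 50, 48, 53, 59

(3, 5, 8, 0, 7) → sum 23
(5, 8, 0, 7, 5) → sum 25
(8, 0, 7, 5, 4) → sum 24
(0, 7, 5, 4, 14) → sum 30
(7, 5, 4, 14, 6) → sum 36
(5, 4, 14, 6, 18) → sum 47
(4, 14, 6, 18, 8) → sum 50
(14, 6, 18, 8, 2) → sum 48
(6, 18, 8, 2, 19) → sum 53
(18, 8, 2, 19, 12) → sum 59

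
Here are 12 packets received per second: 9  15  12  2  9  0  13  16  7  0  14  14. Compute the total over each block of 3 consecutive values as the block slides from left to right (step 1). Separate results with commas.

36, 29, 23, 11, 22, 29, 36, 23, 21, 28

(9, 15, 12) → sum 36
(15, 12, 2) → sum 29
(12, 2, 9) → sum 23
(2, 9, 0) → sum 11
(9, 0, 13) → sum 22
(0, 13, 16) → sum 29
(13, 16, 7) → sum 36
(16, 7, 0) → sum 23
(7, 0, 14) → sum 21
(0, 14, 14) → sum 28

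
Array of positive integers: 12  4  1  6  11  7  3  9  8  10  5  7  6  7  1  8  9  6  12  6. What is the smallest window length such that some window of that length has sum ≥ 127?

19

add 12: running sum 12 < 127
add 4: running sum 16 < 127
add 1: running sum 17 < 127
add 6: running sum 23 < 127
add 11: running sum 34 < 127
add 7: running sum 41 < 127
add 3: running sum 44 < 127
add 9: running sum 53 < 127
add 8: running sum 61 < 127
add 10: running sum 71 < 127
add 5: running sum 76 < 127
add 7: running sum 83 < 127
add 6: running sum 89 < 127
add 7: running sum 96 < 127
add 1: running sum 97 < 127
add 8: running sum 105 < 127
add 9: running sum 114 < 127
add 6: running sum 120 < 127
end 18: [12, 4, 1, 6, 11, 7, 3, 9, 8, 10, 5, 7, 6, 7, 1, 8, 9, 6, 12] sum 132, len 19
end 19: [12, 4, 1, 6, 11, 7, 3, 9, 8, 10, 5, 7, 6, 7, 1, 8, 9, 6, 12, 6] sum 138, len 20
Shortest qualifying length: 19.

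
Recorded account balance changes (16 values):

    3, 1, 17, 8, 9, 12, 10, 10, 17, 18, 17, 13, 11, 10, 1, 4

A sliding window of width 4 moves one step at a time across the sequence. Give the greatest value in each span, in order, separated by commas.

Sliding a size-4 window across the 16 values:
[3, 1, 17, 8] → max 17
[1, 17, 8, 9] → max 17
[17, 8, 9, 12] → max 17
[8, 9, 12, 10] → max 12
[9, 12, 10, 10] → max 12
[12, 10, 10, 17] → max 17
[10, 10, 17, 18] → max 18
[10, 17, 18, 17] → max 18
[17, 18, 17, 13] → max 18
[18, 17, 13, 11] → max 18
[17, 13, 11, 10] → max 17
[13, 11, 10, 1] → max 13
[11, 10, 1, 4] → max 11

17, 17, 17, 12, 12, 17, 18, 18, 18, 18, 17, 13, 11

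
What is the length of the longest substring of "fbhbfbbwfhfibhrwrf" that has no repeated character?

6

[f] len 1
[f, b] len 2
[f, b, h] len 3
[h, b] len 2
[h, b, f] len 3
[f, b] len 2
[b] len 1
[b, w] len 2
[b, w, f] len 3
[b, w, f, h] len 4
[h, f] len 2
[h, f, i] len 3
[h, f, i, b] len 4
[f, i, b, h] len 4
[f, i, b, h, r] len 5
[f, i, b, h, r, w] len 6
[w, r] len 2
[w, r, f] len 3
Longest all-distinct length: 6.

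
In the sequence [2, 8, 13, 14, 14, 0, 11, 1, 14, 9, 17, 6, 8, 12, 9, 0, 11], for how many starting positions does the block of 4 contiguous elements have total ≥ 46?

2

2 8 13 14 → sum 37
8 13 14 14 → sum 49  ≥ 46 ✓
13 14 14 0 → sum 41
14 14 0 11 → sum 39
14 0 11 1 → sum 26
0 11 1 14 → sum 26
11 1 14 9 → sum 35
1 14 9 17 → sum 41
14 9 17 6 → sum 46  ≥ 46 ✓
9 17 6 8 → sum 40
17 6 8 12 → sum 43
6 8 12 9 → sum 35
8 12 9 0 → sum 29
12 9 0 11 → sum 32
2 windows satisfy the condition.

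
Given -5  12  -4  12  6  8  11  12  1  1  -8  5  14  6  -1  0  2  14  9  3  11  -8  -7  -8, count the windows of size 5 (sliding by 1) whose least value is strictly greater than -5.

11

-5 12 -4 12 6 → min -5
12 -4 12 6 8 → min -4  > -5 ✓
-4 12 6 8 11 → min -4  > -5 ✓
12 6 8 11 12 → min 6  > -5 ✓
6 8 11 12 1 → min 1  > -5 ✓
8 11 12 1 1 → min 1  > -5 ✓
11 12 1 1 -8 → min -8
12 1 1 -8 5 → min -8
1 1 -8 5 14 → min -8
1 -8 5 14 6 → min -8
-8 5 14 6 -1 → min -8
5 14 6 -1 0 → min -1  > -5 ✓
14 6 -1 0 2 → min -1  > -5 ✓
6 -1 0 2 14 → min -1  > -5 ✓
-1 0 2 14 9 → min -1  > -5 ✓
0 2 14 9 3 → min 0  > -5 ✓
2 14 9 3 11 → min 2  > -5 ✓
14 9 3 11 -8 → min -8
9 3 11 -8 -7 → min -8
3 11 -8 -7 -8 → min -8
11 windows satisfy the condition.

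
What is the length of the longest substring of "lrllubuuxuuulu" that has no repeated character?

3

add l: [l] len 1
add r: [l, r] len 2
add l (repeat l, move left end past it): [r, l] len 2
add l (repeat l, move left end past it): [l] len 1
add u: [l, u] len 2
add b: [l, u, b] len 3
add u (repeat u, move left end past it): [b, u] len 2
add u (repeat u, move left end past it): [u] len 1
add x: [u, x] len 2
add u (repeat u, move left end past it): [x, u] len 2
add u (repeat u, move left end past it): [u] len 1
add u (repeat u, move left end past it): [u] len 1
add l: [u, l] len 2
add u (repeat u, move left end past it): [l, u] len 2
Longest all-distinct length: 3.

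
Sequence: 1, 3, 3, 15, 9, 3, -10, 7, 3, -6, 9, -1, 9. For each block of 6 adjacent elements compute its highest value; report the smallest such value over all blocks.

Each size-6 window and its max:
(1, 3, 3, 15, 9, 3) → max 15
(3, 3, 15, 9, 3, -10) → max 15
(3, 15, 9, 3, -10, 7) → max 15
(15, 9, 3, -10, 7, 3) → max 15
(9, 3, -10, 7, 3, -6) → max 9
(3, -10, 7, 3, -6, 9) → max 9
(-10, 7, 3, -6, 9, -1) → max 9
(7, 3, -6, 9, -1, 9) → max 9
Smallest of these is 9.

9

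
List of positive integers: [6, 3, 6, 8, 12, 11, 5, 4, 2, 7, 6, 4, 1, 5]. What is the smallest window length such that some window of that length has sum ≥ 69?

11

add 6: running sum 6 < 69
add 3: running sum 9 < 69
add 6: running sum 15 < 69
add 8: running sum 23 < 69
add 12: running sum 35 < 69
add 11: running sum 46 < 69
add 5: running sum 51 < 69
add 4: running sum 55 < 69
add 2: running sum 57 < 69
add 7: running sum 64 < 69
add 6: shortest ending here [6, 3, 6, 8, 12, 11, 5, 4, 2, 7, 6] sum 70, len 11
add 4: shortest ending here [6, 3, 6, 8, 12, 11, 5, 4, 2, 7, 6, 4] sum 74, len 12
add 1: shortest ending here [3, 6, 8, 12, 11, 5, 4, 2, 7, 6, 4, 1] sum 69, len 12
add 5: shortest ending here [6, 8, 12, 11, 5, 4, 2, 7, 6, 4, 1, 5] sum 71, len 12
Shortest qualifying length: 11.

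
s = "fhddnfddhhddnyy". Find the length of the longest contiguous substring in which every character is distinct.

add f: [f] len 1
add h: [f, h] len 2
add d: [f, h, d] len 3
add d (repeat d, move left end past it): [d] len 1
add n: [d, n] len 2
add f: [d, n, f] len 3
add d (repeat d, move left end past it): [n, f, d] len 3
add d (repeat d, move left end past it): [d] len 1
add h: [d, h] len 2
add h (repeat h, move left end past it): [h] len 1
add d: [h, d] len 2
add d (repeat d, move left end past it): [d] len 1
add n: [d, n] len 2
add y: [d, n, y] len 3
add y (repeat y, move left end past it): [y] len 1
Longest all-distinct length: 3.

3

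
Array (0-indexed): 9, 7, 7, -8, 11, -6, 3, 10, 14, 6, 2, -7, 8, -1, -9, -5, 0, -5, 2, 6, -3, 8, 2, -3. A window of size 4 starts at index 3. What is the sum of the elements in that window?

0

Elements at indices 3..6: -8, 11, -6, 3
sum(-8, 11, -6, 3) = 0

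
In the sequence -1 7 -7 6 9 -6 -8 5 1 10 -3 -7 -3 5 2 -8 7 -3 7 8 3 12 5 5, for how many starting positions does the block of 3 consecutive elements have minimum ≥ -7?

16

(-1, 7, -7) → min -7  ≥ -7 ✓
(7, -7, 6) → min -7  ≥ -7 ✓
(-7, 6, 9) → min -7  ≥ -7 ✓
(6, 9, -6) → min -6  ≥ -7 ✓
(9, -6, -8) → min -8
(-6, -8, 5) → min -8
(-8, 5, 1) → min -8
(5, 1, 10) → min 1  ≥ -7 ✓
(1, 10, -3) → min -3  ≥ -7 ✓
(10, -3, -7) → min -7  ≥ -7 ✓
(-3, -7, -3) → min -7  ≥ -7 ✓
(-7, -3, 5) → min -7  ≥ -7 ✓
(-3, 5, 2) → min -3  ≥ -7 ✓
(5, 2, -8) → min -8
(2, -8, 7) → min -8
(-8, 7, -3) → min -8
(7, -3, 7) → min -3  ≥ -7 ✓
(-3, 7, 8) → min -3  ≥ -7 ✓
(7, 8, 3) → min 3  ≥ -7 ✓
(8, 3, 12) → min 3  ≥ -7 ✓
(3, 12, 5) → min 3  ≥ -7 ✓
(12, 5, 5) → min 5  ≥ -7 ✓
16 windows satisfy the condition.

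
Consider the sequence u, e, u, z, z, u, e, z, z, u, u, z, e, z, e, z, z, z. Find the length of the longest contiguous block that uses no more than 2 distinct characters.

7

[u] 1 distinct, len 1
[u, e] 2 distinct, len 2
[u, e, u] 2 distinct, len 3
[u, z] 2 distinct, len 2
[u, z, z] 2 distinct, len 3
[u, z, z, u] 2 distinct, len 4
[u, e] 2 distinct, len 2
[e, z] 2 distinct, len 2
[e, z, z] 2 distinct, len 3
[z, z, u] 2 distinct, len 3
[z, z, u, u] 2 distinct, len 4
[z, z, u, u, z] 2 distinct, len 5
[z, e] 2 distinct, len 2
[z, e, z] 2 distinct, len 3
[z, e, z, e] 2 distinct, len 4
[z, e, z, e, z] 2 distinct, len 5
[z, e, z, e, z, z] 2 distinct, len 6
[z, e, z, e, z, z, z] 2 distinct, len 7
Longest length with ≤2 distinct: 7.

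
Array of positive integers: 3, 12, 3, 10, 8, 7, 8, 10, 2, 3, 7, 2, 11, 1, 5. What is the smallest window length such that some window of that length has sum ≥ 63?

9

Extend right; whenever the sum reaches 63, record the length and shrink from the left:
add 3: running sum 3 < 63
add 12: running sum 15 < 63
add 3: running sum 18 < 63
add 10: running sum 28 < 63
add 8: running sum 36 < 63
add 7: running sum 43 < 63
add 8: running sum 51 < 63
add 10: running sum 61 < 63
add 2: shortest ending here [3, 12, 3, 10, 8, 7, 8, 10, 2] sum 63, len 9
add 3: shortest ending here [12, 3, 10, 8, 7, 8, 10, 2, 3] sum 63, len 9
add 7: shortest ending here [12, 3, 10, 8, 7, 8, 10, 2, 3, 7] sum 70, len 10
add 2: shortest ending here [12, 3, 10, 8, 7, 8, 10, 2, 3, 7, 2] sum 72, len 11
add 11: shortest ending here [10, 8, 7, 8, 10, 2, 3, 7, 2, 11] sum 68, len 10
add 1: shortest ending here [10, 8, 7, 8, 10, 2, 3, 7, 2, 11, 1] sum 69, len 11
add 5: shortest ending here [8, 7, 8, 10, 2, 3, 7, 2, 11, 1, 5] sum 64, len 11
Shortest qualifying length: 9.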